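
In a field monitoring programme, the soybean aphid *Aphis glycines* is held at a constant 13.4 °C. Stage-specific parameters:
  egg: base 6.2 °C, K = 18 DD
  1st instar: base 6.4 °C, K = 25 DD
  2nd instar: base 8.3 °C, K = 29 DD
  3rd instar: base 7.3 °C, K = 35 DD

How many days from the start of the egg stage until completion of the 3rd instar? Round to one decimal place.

egg: 18 / (13.4 − 6.2) = 18 / 7.2 = 2.500 d.
1st instar: 25 / (13.4 − 6.4) = 25 / 7.0 = 3.571 d.
2nd instar: 29 / (13.4 − 8.3) = 29 / 5.1 = 5.686 d.
3rd instar: 35 / (13.4 − 7.3) = 35 / 6.1 = 5.738 d.
Sum = 17.495 ≈ 17.5 days.

17.5 days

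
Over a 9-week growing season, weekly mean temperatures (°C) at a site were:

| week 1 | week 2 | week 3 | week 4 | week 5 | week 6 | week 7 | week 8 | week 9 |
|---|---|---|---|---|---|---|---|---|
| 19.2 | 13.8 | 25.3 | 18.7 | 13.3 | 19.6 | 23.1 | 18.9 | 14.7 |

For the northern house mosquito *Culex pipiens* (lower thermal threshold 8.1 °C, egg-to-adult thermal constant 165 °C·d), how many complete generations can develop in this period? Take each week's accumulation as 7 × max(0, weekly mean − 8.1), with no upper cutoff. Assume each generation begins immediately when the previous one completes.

Weekly DD (7 × max(0, T̄ − 8.1)): 77.7, 39.9, 120.4, 74.2, 36.4, 80.5, 105.0, 75.6, 46.2.
Season total = 655.9 DD.
Complete generations = ⌊655.9 / 165⌋ = 3.

3 generations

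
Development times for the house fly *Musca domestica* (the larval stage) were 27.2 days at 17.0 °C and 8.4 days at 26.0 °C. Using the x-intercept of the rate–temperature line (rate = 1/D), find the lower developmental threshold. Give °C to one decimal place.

13.0 °C

Equal thermal constants: D₁(T₁ − T_b) = D₂(T₂ − T_b).
27.2·(17.0 − T_b) = 8.4·(26.0 − T_b)
T_b = (27.2·17.0 − 8.4·26.0) / (27.2 − 8.4) = 244.00 / 18.8 = 12.979 °C ≈ 13.0 °C.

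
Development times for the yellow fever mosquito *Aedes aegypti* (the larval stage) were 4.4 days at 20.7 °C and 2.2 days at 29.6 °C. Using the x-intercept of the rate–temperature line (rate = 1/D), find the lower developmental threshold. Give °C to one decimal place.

11.8 °C

Under the model K = D·(T − T_b), so D₁·(T₁ − T_b) = D₂·(T₂ − T_b).
4.4·(20.7 − T_b) = 2.2·(29.6 − T_b)
T_b = (4.4·20.7 − 2.2·29.6) / (4.4 − 2.2) = 25.96 / 2.2 = 11.800 °C ≈ 11.8 °C.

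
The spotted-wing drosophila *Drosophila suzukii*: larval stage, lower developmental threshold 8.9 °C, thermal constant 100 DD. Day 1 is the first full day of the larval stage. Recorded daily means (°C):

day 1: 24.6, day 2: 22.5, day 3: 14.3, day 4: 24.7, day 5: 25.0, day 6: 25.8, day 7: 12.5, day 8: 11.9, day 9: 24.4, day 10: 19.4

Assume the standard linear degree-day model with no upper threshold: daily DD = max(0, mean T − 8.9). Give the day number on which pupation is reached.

Daily DD above 8.9 °C: 15.7, 13.6, 5.4, 15.8, 16.1, 16.9, 3.6, 3.0, 15.5, 10.5.
Cumulative: 15.7, 29.3, 34.7, 50.5, 66.6, 83.5, 87.1, 90.1, 105.6, 116.1.
The total first reaches 100 DD on day 9.

day 9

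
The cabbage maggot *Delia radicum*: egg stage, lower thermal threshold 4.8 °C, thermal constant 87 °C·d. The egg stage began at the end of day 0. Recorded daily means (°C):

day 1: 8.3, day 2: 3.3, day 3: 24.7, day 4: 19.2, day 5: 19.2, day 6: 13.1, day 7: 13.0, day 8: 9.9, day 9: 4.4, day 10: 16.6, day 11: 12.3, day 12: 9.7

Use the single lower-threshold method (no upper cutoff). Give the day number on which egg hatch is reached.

day 11

Daily DD above 4.8 °C: 3.5, 0.0, 19.9, 14.4, 14.4, 8.3, 8.2, 5.1, 0.0, 11.8, 7.5, 4.9.
Cumulative: 3.5, 3.5, 23.4, 37.8, 52.2, 60.5, 68.7, 73.8, 73.8, 85.6, 93.1, 98.0.
The total first reaches 87 DD on day 11.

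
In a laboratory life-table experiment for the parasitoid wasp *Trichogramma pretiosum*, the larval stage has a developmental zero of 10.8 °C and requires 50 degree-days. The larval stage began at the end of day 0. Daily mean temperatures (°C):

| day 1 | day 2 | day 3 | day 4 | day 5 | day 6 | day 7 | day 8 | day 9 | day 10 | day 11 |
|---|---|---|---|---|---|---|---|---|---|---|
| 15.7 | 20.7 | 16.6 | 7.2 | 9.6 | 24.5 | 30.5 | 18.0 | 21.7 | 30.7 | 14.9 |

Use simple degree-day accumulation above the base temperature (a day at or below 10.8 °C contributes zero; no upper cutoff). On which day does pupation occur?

day 7

Daily DD above 10.8 °C: 4.9, 9.9, 5.8, 0.0, 0.0, 13.7, 19.7, 7.2, 10.9, 19.9, 4.1.
Cumulative: 4.9, 14.8, 20.6, 20.6, 20.6, 34.3, 54.0, 61.2, 72.1, 92.0, 96.1.
The total first reaches 50 DD on day 7.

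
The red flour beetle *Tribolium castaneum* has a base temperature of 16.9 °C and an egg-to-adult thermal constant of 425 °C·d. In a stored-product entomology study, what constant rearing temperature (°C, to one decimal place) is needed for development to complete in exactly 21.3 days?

36.9 °C

Required daily accumulation = 425 / 21.3 = 19.953 DD/day.
T = T_base + 19.953 = 16.9 + 19.953 = 36.853 ≈ 36.9 °C.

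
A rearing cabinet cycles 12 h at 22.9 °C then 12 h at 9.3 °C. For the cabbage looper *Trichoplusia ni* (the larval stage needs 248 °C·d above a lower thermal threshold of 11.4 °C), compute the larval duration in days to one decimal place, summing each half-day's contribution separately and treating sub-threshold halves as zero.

43.1 days

Day half: max(0, 22.9 − 11.4) × 0.5 = 11.5 × 0.5 = 5.75 DD.
Night half: max(0, 9.3 − 11.4) × 0.5 = 0.0 × 0.5 = 0.00 DD.
Per 24 h: 5.75 DD/day.
Duration = 248 / 5.75 = 43.130 ≈ 43.1 days.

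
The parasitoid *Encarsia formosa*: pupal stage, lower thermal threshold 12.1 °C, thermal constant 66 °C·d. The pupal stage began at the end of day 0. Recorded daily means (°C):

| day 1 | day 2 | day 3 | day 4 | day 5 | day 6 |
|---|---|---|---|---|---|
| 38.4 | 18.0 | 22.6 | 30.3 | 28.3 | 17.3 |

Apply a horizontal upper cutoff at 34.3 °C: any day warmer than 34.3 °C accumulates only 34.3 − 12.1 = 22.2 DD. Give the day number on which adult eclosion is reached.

Daily DD above 12.1 °C (capped at 22.2): 22.2, 5.9, 10.5, 18.2, 16.2, 5.2.
Cumulative: 22.2, 28.1, 38.6, 56.8, 73.0, 78.2.
The total first reaches 66 DD on day 5.

day 5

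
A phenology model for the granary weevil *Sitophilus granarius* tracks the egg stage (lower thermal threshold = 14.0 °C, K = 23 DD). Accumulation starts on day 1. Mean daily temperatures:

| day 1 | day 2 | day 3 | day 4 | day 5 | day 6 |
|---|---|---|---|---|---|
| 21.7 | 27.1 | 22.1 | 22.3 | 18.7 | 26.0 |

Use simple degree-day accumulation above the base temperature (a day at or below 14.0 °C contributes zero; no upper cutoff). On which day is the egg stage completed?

Daily DD above 14.0 °C: 7.7, 13.1, 8.1, 8.3, 4.7, 12.0.
Cumulative: 7.7, 20.8, 28.9, 37.2, 41.9, 53.9.
The total first reaches 23 DD on day 3.

day 3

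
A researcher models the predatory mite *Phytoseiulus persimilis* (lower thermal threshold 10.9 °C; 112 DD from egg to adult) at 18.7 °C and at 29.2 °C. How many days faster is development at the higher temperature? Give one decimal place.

8.2 days

At 18.7 °C: 112 / (18.7 − 10.9) = 112 / 7.8 = 14.359 d.
At 29.2 °C: 112 / (29.2 − 10.9) = 112 / 18.3 = 6.120 d.
Difference = |14.359 − 6.120| = 8.239 ≈ 8.2 days.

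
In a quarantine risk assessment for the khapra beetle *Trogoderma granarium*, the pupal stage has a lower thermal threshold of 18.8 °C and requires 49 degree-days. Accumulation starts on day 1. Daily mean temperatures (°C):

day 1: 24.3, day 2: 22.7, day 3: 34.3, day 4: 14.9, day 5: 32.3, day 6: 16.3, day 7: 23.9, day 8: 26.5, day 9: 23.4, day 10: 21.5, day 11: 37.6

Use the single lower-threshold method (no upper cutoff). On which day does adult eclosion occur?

Daily DD above 18.8 °C: 5.5, 3.9, 15.5, 0.0, 13.5, 0.0, 5.1, 7.7, 4.6, 2.7, 18.8.
Cumulative: 5.5, 9.4, 24.9, 24.9, 38.4, 38.4, 43.5, 51.2, 55.8, 58.5, 77.3.
The total first reaches 49 DD on day 8.

day 8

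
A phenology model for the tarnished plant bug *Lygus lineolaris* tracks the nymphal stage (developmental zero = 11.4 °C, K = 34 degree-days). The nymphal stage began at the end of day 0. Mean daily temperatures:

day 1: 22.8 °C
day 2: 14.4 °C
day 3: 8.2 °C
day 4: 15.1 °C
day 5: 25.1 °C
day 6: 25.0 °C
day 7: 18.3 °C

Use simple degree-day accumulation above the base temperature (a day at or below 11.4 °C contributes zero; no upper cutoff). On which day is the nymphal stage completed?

Daily DD above 11.4 °C: 11.4, 3.0, 0.0, 3.7, 13.7, 13.6, 6.9.
Cumulative: 11.4, 14.4, 14.4, 18.1, 31.8, 45.4, 52.3.
The total first reaches 34 DD on day 6.

day 6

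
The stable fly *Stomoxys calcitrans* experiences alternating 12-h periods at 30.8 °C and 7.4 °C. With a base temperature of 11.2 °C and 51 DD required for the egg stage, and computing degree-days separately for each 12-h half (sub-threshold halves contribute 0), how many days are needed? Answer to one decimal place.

5.2 days

Day half: max(0, 30.8 − 11.2) × 0.5 = 19.6 × 0.5 = 9.80 DD.
Night half: max(0, 7.4 − 11.2) × 0.5 = 0.0 × 0.5 = 0.00 DD.
Per 24 h: 9.80 DD/day.
Duration = 51 / 9.80 = 5.204 ≈ 5.2 days.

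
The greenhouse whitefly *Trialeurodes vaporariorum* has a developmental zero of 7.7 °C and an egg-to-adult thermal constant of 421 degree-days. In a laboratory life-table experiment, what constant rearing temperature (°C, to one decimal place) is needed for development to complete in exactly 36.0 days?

19.4 °C

Required daily accumulation = 421 / 36.0 = 11.694 DD/day.
T = T_base + 11.694 = 7.7 + 11.694 = 19.394 ≈ 19.4 °C.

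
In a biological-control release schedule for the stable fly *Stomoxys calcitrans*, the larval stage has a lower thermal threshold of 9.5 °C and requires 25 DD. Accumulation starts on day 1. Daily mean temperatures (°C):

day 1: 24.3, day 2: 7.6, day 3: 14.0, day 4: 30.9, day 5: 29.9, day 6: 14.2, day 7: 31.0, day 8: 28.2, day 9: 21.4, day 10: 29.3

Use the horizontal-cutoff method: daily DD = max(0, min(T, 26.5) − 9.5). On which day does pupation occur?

Daily DD above 9.5 °C (capped at 17.0): 14.8, 0.0, 4.5, 17.0, 17.0, 4.7, 17.0, 17.0, 11.9, 17.0.
Cumulative: 14.8, 14.8, 19.3, 36.3, 53.3, 58.0, 75.0, 92.0, 103.9, 120.9.
The total first reaches 25 DD on day 4.

day 4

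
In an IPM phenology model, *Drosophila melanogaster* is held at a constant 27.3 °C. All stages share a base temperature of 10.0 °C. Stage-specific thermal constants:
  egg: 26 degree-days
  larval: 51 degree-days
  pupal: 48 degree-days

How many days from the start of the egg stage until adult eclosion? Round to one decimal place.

Daily accumulation at 27.3 °C = 27.3 − 10.0 = 17.3 DD/day.
Total K = 26 + 51 + 48 = 125 DD.
Total duration = 125 / 17.3 = 7.225 ≈ 7.2 days.

7.2 days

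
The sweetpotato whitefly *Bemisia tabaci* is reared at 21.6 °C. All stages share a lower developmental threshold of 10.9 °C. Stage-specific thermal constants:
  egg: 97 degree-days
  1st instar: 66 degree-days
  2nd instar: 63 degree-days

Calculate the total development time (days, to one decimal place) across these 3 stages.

Daily accumulation at 21.6 °C = 21.6 − 10.9 = 10.7 DD/day.
Total K = 97 + 66 + 63 = 226 DD.
Total duration = 226 / 10.7 = 21.121 ≈ 21.1 days.

21.1 days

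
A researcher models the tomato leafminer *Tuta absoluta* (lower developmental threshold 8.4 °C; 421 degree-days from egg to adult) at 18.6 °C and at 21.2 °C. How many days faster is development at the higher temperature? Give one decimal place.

8.4 days

At 18.6 °C: 421 / (18.6 − 8.4) = 421 / 10.2 = 41.275 d.
At 21.2 °C: 421 / (21.2 − 8.4) = 421 / 12.8 = 32.891 d.
Difference = |41.275 − 32.891| = 8.384 ≈ 8.4 days.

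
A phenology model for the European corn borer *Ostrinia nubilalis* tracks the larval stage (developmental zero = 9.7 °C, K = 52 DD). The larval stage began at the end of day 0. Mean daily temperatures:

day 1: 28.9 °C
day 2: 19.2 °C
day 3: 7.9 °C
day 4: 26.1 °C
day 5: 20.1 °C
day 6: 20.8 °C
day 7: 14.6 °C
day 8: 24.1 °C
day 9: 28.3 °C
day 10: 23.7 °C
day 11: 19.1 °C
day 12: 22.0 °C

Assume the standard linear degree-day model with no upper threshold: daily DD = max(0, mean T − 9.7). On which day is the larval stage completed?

Daily DD above 9.7 °C: 19.2, 9.5, 0.0, 16.4, 10.4, 11.1, 4.9, 14.4, 18.6, 14.0, 9.4, 12.3.
Cumulative: 19.2, 28.7, 28.7, 45.1, 55.5, 66.6, 71.5, 85.9, 104.5, 118.5, 127.9, 140.2.
The total first reaches 52 DD on day 5.

day 5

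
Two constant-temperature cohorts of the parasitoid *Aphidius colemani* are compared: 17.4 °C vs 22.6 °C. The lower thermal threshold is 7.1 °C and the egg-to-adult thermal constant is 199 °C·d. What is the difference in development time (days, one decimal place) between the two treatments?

6.5 days

At 17.4 °C: 199 / (17.4 − 7.1) = 199 / 10.3 = 19.320 d.
At 22.6 °C: 199 / (22.6 − 7.1) = 199 / 15.5 = 12.839 d.
Difference = |19.320 − 12.839| = 6.482 ≈ 6.5 days.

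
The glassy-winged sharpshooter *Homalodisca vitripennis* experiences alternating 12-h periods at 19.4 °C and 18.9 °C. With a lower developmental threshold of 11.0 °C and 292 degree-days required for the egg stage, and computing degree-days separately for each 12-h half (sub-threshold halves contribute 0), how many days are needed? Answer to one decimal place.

35.8 days

Day half: max(0, 19.4 − 11.0) × 0.5 = 8.4 × 0.5 = 4.20 DD.
Night half: max(0, 18.9 − 11.0) × 0.5 = 7.9 × 0.5 = 3.95 DD.
Per 24 h: 8.15 DD/day.
Duration = 292 / 8.15 = 35.828 ≈ 35.8 days.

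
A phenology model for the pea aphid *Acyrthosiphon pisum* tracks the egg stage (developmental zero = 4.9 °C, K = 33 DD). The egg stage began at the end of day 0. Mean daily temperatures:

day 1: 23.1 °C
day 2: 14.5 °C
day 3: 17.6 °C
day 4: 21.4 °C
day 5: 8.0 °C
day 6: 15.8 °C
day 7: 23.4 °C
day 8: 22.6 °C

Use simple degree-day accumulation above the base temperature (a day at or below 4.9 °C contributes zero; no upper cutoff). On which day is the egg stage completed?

day 3

Daily DD above 4.9 °C: 18.2, 9.6, 12.7, 16.5, 3.1, 10.9, 18.5, 17.7.
Cumulative: 18.2, 27.8, 40.5, 57.0, 60.1, 71.0, 89.5, 107.2.
The total first reaches 33 DD on day 3.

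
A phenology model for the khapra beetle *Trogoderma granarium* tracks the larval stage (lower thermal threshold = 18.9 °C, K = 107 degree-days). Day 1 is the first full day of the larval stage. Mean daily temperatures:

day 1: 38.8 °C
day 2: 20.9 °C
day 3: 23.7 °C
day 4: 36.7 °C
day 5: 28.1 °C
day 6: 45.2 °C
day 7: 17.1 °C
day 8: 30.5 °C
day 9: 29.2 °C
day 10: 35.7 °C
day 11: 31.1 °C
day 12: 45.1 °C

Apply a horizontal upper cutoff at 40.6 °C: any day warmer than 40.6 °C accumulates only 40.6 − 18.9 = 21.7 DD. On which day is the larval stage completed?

Daily DD above 18.9 °C (capped at 21.7): 19.9, 2.0, 4.8, 17.8, 9.2, 21.7, 0.0, 11.6, 10.3, 16.8, 12.2, 21.7.
Cumulative: 19.9, 21.9, 26.7, 44.5, 53.7, 75.4, 75.4, 87.0, 97.3, 114.1, 126.3, 148.0.
The total first reaches 107 DD on day 10.

day 10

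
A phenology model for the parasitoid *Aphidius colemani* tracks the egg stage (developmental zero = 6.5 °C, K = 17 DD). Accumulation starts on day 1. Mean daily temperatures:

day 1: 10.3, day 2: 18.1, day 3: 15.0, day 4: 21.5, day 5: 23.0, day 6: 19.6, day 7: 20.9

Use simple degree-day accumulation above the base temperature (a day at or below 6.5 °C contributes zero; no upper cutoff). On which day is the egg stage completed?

Daily DD above 6.5 °C: 3.8, 11.6, 8.5, 15.0, 16.5, 13.1, 14.4.
Cumulative: 3.8, 15.4, 23.9, 38.9, 55.4, 68.5, 82.9.
The total first reaches 17 DD on day 3.

day 3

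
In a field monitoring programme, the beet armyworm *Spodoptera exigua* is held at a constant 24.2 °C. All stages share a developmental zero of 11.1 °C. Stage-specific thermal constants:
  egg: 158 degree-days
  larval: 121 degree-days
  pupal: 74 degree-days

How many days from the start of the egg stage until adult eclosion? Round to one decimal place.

26.9 days

Daily accumulation at 24.2 °C = 24.2 − 11.1 = 13.1 DD/day.
Total K = 158 + 121 + 74 = 353 DD.
Total duration = 353 / 13.1 = 26.947 ≈ 26.9 days.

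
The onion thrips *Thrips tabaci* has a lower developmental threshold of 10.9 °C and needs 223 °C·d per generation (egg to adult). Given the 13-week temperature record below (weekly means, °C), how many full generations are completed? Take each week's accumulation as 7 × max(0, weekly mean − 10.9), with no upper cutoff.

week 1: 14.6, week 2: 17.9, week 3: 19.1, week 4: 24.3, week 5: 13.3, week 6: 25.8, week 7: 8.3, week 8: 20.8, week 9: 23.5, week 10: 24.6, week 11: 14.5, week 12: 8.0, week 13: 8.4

Weekly DD (7 × max(0, T̄ − 10.9)): 25.9, 49.0, 57.4, 93.8, 16.8, 104.3, 0.0, 69.3, 88.2, 95.9, 25.2, 0.0, 0.0.
Season total = 625.8 DD.
Complete generations = ⌊625.8 / 223⌋ = 2.

2 generations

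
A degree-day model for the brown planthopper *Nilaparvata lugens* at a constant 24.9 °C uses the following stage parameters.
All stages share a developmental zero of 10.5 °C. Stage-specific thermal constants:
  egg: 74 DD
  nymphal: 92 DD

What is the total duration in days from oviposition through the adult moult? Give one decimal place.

Daily accumulation at 24.9 °C = 24.9 − 10.5 = 14.4 DD/day.
Total K = 74 + 92 = 166 DD.
Total duration = 166 / 14.4 = 11.528 ≈ 11.5 days.

11.5 days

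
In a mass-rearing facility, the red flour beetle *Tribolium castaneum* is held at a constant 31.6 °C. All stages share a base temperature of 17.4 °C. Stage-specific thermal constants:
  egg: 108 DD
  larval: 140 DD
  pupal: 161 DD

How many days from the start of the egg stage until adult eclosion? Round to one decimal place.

28.8 days

Daily accumulation at 31.6 °C = 31.6 − 17.4 = 14.2 DD/day.
Total K = 108 + 140 + 161 = 409 DD.
Total duration = 409 / 14.2 = 28.803 ≈ 28.8 days.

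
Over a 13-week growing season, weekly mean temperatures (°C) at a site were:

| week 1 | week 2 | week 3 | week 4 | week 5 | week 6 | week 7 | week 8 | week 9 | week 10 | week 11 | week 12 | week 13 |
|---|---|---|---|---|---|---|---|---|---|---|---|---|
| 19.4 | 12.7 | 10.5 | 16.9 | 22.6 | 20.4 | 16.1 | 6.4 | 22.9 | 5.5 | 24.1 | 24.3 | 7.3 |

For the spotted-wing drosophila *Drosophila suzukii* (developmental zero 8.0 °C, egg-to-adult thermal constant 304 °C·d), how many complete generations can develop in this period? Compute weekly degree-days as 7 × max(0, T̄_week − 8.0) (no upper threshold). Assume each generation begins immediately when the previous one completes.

2 generations

Weekly DD (7 × max(0, T̄ − 8.0)): 79.8, 32.9, 17.5, 62.3, 102.2, 86.8, 56.7, 0.0, 104.3, 0.0, 112.7, 114.1, 0.0.
Season total = 769.3 DD.
Complete generations = ⌊769.3 / 304⌋ = 2.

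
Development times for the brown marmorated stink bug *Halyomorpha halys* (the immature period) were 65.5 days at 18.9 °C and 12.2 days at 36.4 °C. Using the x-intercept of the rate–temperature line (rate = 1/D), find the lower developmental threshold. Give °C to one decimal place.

Equal thermal constants: D₁(T₁ − T_b) = D₂(T₂ − T_b).
65.5·(18.9 − T_b) = 12.2·(36.4 − T_b)
T_b = (65.5·18.9 − 12.2·36.4) / (65.5 − 12.2) = 793.87 / 53.3 = 14.894 °C ≈ 14.9 °C.

14.9 °C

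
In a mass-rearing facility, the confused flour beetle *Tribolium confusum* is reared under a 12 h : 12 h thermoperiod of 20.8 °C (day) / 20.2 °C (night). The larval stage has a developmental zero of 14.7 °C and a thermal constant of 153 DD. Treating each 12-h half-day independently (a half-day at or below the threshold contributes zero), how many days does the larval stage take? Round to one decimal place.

Day half: max(0, 20.8 − 14.7) × 0.5 = 6.1 × 0.5 = 3.05 DD.
Night half: max(0, 20.2 − 14.7) × 0.5 = 5.5 × 0.5 = 2.75 DD.
Per 24 h: 5.80 DD/day.
Duration = 153 / 5.80 = 26.379 ≈ 26.4 days.

26.4 days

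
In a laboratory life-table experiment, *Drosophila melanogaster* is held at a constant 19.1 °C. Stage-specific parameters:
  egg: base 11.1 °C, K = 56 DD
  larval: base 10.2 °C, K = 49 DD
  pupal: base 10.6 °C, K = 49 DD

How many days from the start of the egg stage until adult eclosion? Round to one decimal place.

egg: 56 / (19.1 − 11.1) = 56 / 8.0 = 7.000 d.
larval: 49 / (19.1 − 10.2) = 49 / 8.9 = 5.506 d.
pupal: 49 / (19.1 − 10.6) = 49 / 8.5 = 5.765 d.
Sum = 18.270 ≈ 18.3 days.

18.3 days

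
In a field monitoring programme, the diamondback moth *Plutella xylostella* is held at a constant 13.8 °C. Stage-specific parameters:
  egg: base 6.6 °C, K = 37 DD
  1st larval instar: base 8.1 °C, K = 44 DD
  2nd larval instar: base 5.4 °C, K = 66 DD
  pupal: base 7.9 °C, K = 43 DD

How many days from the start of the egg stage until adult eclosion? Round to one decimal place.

28.0 days

egg: 37 / (13.8 − 6.6) = 37 / 7.2 = 5.139 d.
1st larval instar: 44 / (13.8 − 8.1) = 44 / 5.7 = 7.719 d.
2nd larval instar: 66 / (13.8 − 5.4) = 66 / 8.4 = 7.857 d.
pupal: 43 / (13.8 − 7.9) = 43 / 5.9 = 7.288 d.
Sum = 28.003 ≈ 28.0 days.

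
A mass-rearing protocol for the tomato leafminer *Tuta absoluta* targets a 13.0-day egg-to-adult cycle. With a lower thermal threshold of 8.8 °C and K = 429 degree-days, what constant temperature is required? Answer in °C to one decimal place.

41.8 °C

Required daily accumulation = 429 / 13.0 = 33.000 DD/day.
T = T_base + 33.000 = 8.8 + 33.000 = 41.800 ≈ 41.8 °C.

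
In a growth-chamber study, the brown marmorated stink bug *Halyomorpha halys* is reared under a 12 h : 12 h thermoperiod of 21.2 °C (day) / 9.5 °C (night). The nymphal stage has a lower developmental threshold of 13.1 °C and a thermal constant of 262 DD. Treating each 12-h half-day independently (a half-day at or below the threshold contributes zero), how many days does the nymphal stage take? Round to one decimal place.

Day half: max(0, 21.2 − 13.1) × 0.5 = 8.1 × 0.5 = 4.05 DD.
Night half: max(0, 9.5 − 13.1) × 0.5 = 0.0 × 0.5 = 0.00 DD.
Per 24 h: 4.05 DD/day.
Duration = 262 / 4.05 = 64.691 ≈ 64.7 days.

64.7 days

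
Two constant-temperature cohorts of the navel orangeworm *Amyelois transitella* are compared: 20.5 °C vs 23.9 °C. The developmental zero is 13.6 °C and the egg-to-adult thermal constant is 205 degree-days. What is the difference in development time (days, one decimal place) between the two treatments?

At 20.5 °C: 205 / (20.5 − 13.6) = 205 / 6.9 = 29.710 d.
At 23.9 °C: 205 / (23.9 − 13.6) = 205 / 10.3 = 19.903 d.
Difference = |29.710 − 19.903| = 9.807 ≈ 9.8 days.

9.8 days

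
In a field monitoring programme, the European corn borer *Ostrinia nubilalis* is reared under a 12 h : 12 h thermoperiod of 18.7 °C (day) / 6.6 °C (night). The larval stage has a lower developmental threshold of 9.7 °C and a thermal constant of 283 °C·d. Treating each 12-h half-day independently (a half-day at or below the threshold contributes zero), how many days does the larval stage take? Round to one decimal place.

62.9 days

Day half: max(0, 18.7 − 9.7) × 0.5 = 9.0 × 0.5 = 4.50 DD.
Night half: max(0, 6.6 − 9.7) × 0.5 = 0.0 × 0.5 = 0.00 DD.
Per 24 h: 4.50 DD/day.
Duration = 283 / 4.50 = 62.889 ≈ 62.9 days.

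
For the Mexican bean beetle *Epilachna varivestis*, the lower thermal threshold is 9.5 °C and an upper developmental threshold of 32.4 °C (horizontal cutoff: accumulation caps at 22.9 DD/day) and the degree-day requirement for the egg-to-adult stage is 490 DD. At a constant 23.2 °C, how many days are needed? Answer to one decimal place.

Daily accumulation = 23.2 − 9.5 = 13.7 DD/day.
Duration = 490 / 13.7 = 35.766 ≈ 35.8 days.

35.8 days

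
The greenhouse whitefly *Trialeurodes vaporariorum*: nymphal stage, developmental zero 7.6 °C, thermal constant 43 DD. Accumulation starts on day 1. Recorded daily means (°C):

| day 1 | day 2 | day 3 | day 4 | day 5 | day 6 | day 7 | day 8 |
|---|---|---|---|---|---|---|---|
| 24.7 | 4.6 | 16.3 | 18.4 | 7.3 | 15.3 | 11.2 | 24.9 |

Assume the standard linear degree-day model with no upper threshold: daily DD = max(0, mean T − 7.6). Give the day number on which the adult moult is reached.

day 6

Daily DD above 7.6 °C: 17.1, 0.0, 8.7, 10.8, 0.0, 7.7, 3.6, 17.3.
Cumulative: 17.1, 17.1, 25.8, 36.6, 36.6, 44.3, 47.9, 65.2.
The total first reaches 43 DD on day 6.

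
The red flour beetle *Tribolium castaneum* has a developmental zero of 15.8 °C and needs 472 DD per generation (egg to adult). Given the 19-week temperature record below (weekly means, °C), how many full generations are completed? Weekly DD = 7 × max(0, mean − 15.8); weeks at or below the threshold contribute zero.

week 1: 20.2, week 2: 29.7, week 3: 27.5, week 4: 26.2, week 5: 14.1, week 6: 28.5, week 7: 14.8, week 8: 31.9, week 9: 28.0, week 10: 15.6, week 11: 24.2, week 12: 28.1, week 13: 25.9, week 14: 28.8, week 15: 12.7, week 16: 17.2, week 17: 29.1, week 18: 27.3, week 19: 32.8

Weekly DD (7 × max(0, T̄ − 15.8)): 30.8, 97.3, 81.9, 72.8, 0.0, 88.9, 0.0, 112.7, 85.4, 0.0, 58.8, 86.1, 70.7, 91.0, 0.0, 9.8, 93.1, 80.5, 119.0.
Season total = 1178.8 DD.
Complete generations = ⌊1178.8 / 472⌋ = 2.

2 generations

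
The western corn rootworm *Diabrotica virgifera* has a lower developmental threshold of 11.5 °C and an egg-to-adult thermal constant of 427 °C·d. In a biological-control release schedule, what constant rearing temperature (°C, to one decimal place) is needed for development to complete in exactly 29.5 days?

Required daily accumulation = 427 / 29.5 = 14.475 DD/day.
T = T_base + 14.475 = 11.5 + 14.475 = 25.975 ≈ 26.0 °C.

26.0 °C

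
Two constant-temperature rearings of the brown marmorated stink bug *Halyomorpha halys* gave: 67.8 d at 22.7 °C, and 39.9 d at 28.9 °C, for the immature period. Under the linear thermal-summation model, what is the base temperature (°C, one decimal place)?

Equal thermal constants: D₁(T₁ − T_b) = D₂(T₂ − T_b).
67.8·(22.7 − T_b) = 39.9·(28.9 − T_b)
T_b = (67.8·22.7 − 39.9·28.9) / (67.8 − 39.9) = 385.95 / 27.9 = 13.833 °C ≈ 13.8 °C.

13.8 °C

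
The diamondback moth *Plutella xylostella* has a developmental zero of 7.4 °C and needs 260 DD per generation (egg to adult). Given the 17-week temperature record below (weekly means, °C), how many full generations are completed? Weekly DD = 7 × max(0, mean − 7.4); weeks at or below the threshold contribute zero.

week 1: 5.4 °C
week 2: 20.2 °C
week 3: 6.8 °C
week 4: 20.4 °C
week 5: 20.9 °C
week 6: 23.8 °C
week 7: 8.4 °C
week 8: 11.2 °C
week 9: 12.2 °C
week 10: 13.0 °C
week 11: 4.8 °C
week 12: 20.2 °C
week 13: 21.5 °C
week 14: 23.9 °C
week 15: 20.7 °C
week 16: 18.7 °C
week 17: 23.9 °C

Weekly DD (7 × max(0, T̄ − 7.4)): 0.0, 89.6, 0.0, 91.0, 94.5, 114.8, 7.0, 26.6, 33.6, 39.2, 0.0, 89.6, 98.7, 115.5, 93.1, 79.1, 115.5.
Season total = 1087.8 DD.
Complete generations = ⌊1087.8 / 260⌋ = 4.

4 generations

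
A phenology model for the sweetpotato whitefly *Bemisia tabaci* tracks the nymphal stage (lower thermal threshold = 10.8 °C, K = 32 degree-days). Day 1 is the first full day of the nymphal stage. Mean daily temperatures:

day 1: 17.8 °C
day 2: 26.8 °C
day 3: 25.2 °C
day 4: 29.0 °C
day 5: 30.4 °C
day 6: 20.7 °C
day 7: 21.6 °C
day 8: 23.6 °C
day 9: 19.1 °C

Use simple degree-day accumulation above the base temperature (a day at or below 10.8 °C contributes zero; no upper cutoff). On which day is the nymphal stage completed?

day 3

Daily DD above 10.8 °C: 7.0, 16.0, 14.4, 18.2, 19.6, 9.9, 10.8, 12.8, 8.3.
Cumulative: 7.0, 23.0, 37.4, 55.6, 75.2, 85.1, 95.9, 108.7, 117.0.
The total first reaches 32 DD on day 3.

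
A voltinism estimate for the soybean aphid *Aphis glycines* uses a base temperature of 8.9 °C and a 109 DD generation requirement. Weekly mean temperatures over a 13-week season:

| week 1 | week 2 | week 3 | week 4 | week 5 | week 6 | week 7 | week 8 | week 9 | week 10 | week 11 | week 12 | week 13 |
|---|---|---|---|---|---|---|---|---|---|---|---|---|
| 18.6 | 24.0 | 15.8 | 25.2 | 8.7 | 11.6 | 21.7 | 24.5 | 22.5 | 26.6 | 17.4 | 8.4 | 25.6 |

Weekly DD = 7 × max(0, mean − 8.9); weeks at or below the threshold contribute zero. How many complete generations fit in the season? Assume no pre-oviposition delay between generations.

Weekly DD (7 × max(0, T̄ − 8.9)): 67.9, 105.7, 48.3, 114.1, 0.0, 18.9, 89.6, 109.2, 95.2, 123.9, 59.5, 0.0, 116.9.
Season total = 949.2 DD.
Complete generations = ⌊949.2 / 109⌋ = 8.

8 generations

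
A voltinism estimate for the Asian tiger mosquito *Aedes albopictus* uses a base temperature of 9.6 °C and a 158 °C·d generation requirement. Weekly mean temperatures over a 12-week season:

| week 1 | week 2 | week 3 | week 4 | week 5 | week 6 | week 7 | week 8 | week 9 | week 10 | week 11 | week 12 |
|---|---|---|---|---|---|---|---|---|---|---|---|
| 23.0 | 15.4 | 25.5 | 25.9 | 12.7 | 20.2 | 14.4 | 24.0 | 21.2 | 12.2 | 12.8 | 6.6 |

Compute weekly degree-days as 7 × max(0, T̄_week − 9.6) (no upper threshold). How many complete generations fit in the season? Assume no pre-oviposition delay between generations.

Weekly DD (7 × max(0, T̄ − 9.6)): 93.8, 40.6, 111.3, 114.1, 21.7, 74.2, 33.6, 100.8, 81.2, 18.2, 22.4, 0.0.
Season total = 711.9 DD.
Complete generations = ⌊711.9 / 158⌋ = 4.

4 generations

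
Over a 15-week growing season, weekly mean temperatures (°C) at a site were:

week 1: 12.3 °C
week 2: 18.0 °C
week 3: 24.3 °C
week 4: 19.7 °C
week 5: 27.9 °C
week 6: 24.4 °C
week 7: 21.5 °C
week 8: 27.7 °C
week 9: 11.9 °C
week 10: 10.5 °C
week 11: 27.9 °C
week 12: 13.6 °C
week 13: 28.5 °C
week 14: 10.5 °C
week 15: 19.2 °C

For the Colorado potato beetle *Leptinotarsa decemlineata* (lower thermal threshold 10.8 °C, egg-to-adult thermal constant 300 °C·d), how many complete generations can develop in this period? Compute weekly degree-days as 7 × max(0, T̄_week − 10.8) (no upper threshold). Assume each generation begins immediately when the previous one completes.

Weekly DD (7 × max(0, T̄ − 10.8)): 10.5, 50.4, 94.5, 62.3, 119.7, 95.2, 74.9, 118.3, 7.7, 0.0, 119.7, 19.6, 123.9, 0.0, 58.8.
Season total = 955.5 DD.
Complete generations = ⌊955.5 / 300⌋ = 3.

3 generations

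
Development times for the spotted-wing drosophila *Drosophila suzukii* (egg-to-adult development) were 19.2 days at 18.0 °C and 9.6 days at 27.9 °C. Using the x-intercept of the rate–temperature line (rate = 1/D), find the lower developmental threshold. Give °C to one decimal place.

Equal thermal constants: D₁(T₁ − T_b) = D₂(T₂ − T_b).
19.2·(18.0 − T_b) = 9.6·(27.9 − T_b)
T_b = (19.2·18.0 − 9.6·27.9) / (19.2 − 9.6) = 77.76 / 9.6 = 8.100 °C ≈ 8.1 °C.

8.1 °C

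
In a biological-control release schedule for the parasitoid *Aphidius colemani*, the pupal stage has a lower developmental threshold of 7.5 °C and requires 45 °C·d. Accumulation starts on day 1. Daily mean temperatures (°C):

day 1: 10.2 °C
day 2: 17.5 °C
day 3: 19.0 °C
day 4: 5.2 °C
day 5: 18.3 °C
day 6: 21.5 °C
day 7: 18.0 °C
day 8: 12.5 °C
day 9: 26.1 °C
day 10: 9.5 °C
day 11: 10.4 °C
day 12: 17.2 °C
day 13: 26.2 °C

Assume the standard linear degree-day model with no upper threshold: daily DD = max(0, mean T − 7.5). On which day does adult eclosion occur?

Daily DD above 7.5 °C: 2.7, 10.0, 11.5, 0.0, 10.8, 14.0, 10.5, 5.0, 18.6, 2.0, 2.9, 9.7, 18.7.
Cumulative: 2.7, 12.7, 24.2, 24.2, 35.0, 49.0, 59.5, 64.5, 83.1, 85.1, 88.0, 97.7, 116.4.
The total first reaches 45 DD on day 6.

day 6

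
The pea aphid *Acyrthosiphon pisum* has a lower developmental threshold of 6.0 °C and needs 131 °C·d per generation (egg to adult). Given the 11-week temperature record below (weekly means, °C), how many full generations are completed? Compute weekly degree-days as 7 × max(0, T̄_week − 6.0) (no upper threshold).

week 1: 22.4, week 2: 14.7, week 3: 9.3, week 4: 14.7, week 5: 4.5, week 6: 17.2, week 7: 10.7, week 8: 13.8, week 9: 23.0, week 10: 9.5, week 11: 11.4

Weekly DD (7 × max(0, T̄ − 6.0)): 114.8, 60.9, 23.1, 60.9, 0.0, 78.4, 32.9, 54.6, 119.0, 24.5, 37.8.
Season total = 606.9 DD.
Complete generations = ⌊606.9 / 131⌋ = 4.

4 generations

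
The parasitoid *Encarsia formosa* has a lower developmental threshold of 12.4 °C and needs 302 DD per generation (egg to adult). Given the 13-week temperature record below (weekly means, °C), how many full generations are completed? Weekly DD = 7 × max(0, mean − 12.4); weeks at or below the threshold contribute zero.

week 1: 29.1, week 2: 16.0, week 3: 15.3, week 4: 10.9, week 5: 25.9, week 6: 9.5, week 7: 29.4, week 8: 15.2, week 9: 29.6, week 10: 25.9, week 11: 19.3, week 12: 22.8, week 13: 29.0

2 generations

Weekly DD (7 × max(0, T̄ − 12.4)): 116.9, 25.2, 20.3, 0.0, 94.5, 0.0, 119.0, 19.6, 120.4, 94.5, 48.3, 72.8, 116.2.
Season total = 847.7 DD.
Complete generations = ⌊847.7 / 302⌋ = 2.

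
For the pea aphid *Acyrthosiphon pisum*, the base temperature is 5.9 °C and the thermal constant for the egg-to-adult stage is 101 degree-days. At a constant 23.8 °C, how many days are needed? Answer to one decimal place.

5.6 days

Daily accumulation = 23.8 − 5.9 = 17.9 DD/day.
Duration = 101 / 17.9 = 5.642 ≈ 5.6 days.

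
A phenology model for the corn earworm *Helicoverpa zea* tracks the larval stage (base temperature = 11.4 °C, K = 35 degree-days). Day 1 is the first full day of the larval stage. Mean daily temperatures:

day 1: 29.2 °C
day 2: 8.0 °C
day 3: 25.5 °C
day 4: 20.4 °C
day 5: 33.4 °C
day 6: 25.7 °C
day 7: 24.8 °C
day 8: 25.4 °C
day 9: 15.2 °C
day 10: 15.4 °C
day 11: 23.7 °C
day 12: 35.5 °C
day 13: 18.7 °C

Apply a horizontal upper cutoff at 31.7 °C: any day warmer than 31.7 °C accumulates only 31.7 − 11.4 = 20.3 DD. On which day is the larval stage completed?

Daily DD above 11.4 °C (capped at 20.3): 17.8, 0.0, 14.1, 9.0, 20.3, 14.3, 13.4, 14.0, 3.8, 4.0, 12.3, 20.3, 7.3.
Cumulative: 17.8, 17.8, 31.9, 40.9, 61.2, 75.5, 88.9, 102.9, 106.7, 110.7, 123.0, 143.3, 150.6.
The total first reaches 35 DD on day 4.

day 4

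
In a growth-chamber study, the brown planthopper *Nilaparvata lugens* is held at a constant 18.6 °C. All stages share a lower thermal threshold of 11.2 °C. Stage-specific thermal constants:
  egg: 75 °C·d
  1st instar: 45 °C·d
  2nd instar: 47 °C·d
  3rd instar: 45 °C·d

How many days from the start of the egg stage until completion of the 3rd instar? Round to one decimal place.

28.6 days

Daily accumulation at 18.6 °C = 18.6 − 11.2 = 7.4 DD/day.
Total K = 75 + 45 + 47 + 45 = 212 DD.
Total duration = 212 / 7.4 = 28.649 ≈ 28.6 days.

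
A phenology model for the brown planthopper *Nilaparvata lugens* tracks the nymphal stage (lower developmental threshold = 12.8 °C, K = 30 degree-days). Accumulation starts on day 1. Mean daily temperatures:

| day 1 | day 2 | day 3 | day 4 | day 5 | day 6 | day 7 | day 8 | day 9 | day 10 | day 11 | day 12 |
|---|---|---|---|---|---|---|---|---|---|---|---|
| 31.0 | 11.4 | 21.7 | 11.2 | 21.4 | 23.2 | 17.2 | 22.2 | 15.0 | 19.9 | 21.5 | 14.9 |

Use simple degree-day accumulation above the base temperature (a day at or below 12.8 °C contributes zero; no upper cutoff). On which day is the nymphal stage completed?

Daily DD above 12.8 °C: 18.2, 0.0, 8.9, 0.0, 8.6, 10.4, 4.4, 9.4, 2.2, 7.1, 8.7, 2.1.
Cumulative: 18.2, 18.2, 27.1, 27.1, 35.7, 46.1, 50.5, 59.9, 62.1, 69.2, 77.9, 80.0.
The total first reaches 30 DD on day 5.

day 5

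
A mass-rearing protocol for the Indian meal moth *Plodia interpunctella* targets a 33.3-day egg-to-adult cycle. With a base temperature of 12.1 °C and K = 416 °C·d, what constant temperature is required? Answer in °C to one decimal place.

Required daily accumulation = 416 / 33.3 = 12.492 DD/day.
T = T_base + 12.492 = 12.1 + 12.492 = 24.592 ≈ 24.6 °C.

24.6 °C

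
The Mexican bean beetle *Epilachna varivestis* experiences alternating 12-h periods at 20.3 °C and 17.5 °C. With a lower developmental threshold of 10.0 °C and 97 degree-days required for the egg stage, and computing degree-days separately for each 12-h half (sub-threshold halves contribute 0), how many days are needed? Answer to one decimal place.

10.9 days

Day half: max(0, 20.3 − 10.0) × 0.5 = 10.3 × 0.5 = 5.15 DD.
Night half: max(0, 17.5 − 10.0) × 0.5 = 7.5 × 0.5 = 3.75 DD.
Per 24 h: 8.90 DD/day.
Duration = 97 / 8.90 = 10.899 ≈ 10.9 days.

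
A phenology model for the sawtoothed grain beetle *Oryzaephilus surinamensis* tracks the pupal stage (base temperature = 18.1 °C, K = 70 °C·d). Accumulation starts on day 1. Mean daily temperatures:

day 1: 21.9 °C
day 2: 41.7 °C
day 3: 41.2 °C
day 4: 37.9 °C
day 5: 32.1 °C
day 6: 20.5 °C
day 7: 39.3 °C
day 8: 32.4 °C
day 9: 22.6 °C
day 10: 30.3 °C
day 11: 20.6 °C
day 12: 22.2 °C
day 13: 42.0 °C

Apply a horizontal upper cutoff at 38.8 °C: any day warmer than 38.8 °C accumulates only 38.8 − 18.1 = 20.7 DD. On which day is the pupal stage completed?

Daily DD above 18.1 °C (capped at 20.7): 3.8, 20.7, 20.7, 19.8, 14.0, 2.4, 20.7, 14.3, 4.5, 12.2, 2.5, 4.1, 20.7.
Cumulative: 3.8, 24.5, 45.2, 65.0, 79.0, 81.4, 102.1, 116.4, 120.9, 133.1, 135.6, 139.7, 160.4.
The total first reaches 70 DD on day 5.

day 5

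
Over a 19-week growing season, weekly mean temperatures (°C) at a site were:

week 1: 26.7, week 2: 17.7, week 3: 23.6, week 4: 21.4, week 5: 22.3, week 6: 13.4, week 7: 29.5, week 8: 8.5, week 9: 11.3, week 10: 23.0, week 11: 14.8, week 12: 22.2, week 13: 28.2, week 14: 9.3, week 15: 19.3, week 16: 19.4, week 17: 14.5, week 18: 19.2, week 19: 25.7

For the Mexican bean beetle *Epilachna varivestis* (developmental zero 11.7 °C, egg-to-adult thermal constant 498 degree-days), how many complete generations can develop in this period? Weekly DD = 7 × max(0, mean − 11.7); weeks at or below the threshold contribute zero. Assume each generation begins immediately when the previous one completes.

2 generations

Weekly DD (7 × max(0, T̄ − 11.7)): 105.0, 42.0, 83.3, 67.9, 74.2, 11.9, 124.6, 0.0, 0.0, 79.1, 21.7, 73.5, 115.5, 0.0, 53.2, 53.9, 19.6, 52.5, 98.0.
Season total = 1075.9 DD.
Complete generations = ⌊1075.9 / 498⌋ = 2.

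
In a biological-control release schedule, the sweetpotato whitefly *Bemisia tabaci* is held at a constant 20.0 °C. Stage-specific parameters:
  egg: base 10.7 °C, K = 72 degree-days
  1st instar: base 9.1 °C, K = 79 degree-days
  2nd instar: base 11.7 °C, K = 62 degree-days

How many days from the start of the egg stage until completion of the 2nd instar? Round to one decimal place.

egg: 72 / (20.0 − 10.7) = 72 / 9.3 = 7.742 d.
1st instar: 79 / (20.0 − 9.1) = 79 / 10.9 = 7.248 d.
2nd instar: 62 / (20.0 − 11.7) = 62 / 8.3 = 7.470 d.
Sum = 22.460 ≈ 22.5 days.

22.5 days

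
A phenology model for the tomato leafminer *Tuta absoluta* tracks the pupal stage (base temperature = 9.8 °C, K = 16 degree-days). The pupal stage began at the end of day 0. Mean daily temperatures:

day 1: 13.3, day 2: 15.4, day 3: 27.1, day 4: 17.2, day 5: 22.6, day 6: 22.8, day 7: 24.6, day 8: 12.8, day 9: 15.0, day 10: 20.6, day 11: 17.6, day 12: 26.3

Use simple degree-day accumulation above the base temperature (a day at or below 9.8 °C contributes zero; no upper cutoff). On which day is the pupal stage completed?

Daily DD above 9.8 °C: 3.5, 5.6, 17.3, 7.4, 12.8, 13.0, 14.8, 3.0, 5.2, 10.8, 7.8, 16.5.
Cumulative: 3.5, 9.1, 26.4, 33.8, 46.6, 59.6, 74.4, 77.4, 82.6, 93.4, 101.2, 117.7.
The total first reaches 16 DD on day 3.

day 3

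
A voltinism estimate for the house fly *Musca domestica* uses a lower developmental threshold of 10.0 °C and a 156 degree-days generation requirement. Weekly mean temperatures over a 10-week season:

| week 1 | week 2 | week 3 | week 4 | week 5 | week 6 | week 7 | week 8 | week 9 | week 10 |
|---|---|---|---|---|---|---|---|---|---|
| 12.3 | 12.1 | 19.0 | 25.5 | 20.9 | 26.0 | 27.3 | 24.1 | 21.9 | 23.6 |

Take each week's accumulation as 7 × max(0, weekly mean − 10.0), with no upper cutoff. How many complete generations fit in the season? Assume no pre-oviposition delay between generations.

Weekly DD (7 × max(0, T̄ − 10.0)): 16.1, 14.7, 63.0, 108.5, 76.3, 112.0, 121.1, 98.7, 83.3, 95.2.
Season total = 788.9 DD.
Complete generations = ⌊788.9 / 156⌋ = 5.

5 generations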